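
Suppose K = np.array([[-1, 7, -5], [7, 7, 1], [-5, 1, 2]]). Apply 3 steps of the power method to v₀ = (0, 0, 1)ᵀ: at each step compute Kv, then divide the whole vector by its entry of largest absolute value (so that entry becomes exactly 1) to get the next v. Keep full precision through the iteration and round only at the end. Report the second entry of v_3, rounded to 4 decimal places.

0.4132

Kv0 = (-5.00000, 1.00000, 2.00000); divide by -5.00000 → v1 = (1.00000, -0.20000, -0.40000)
Kv1 = (-0.40000, 5.20000, -6.00000); divide by -6.00000 → v2 = (0.06667, -0.86667, 1.00000)
Kv2 = (-11.13333, -4.60000, 0.80000); divide by -11.13333 → v3 = (1.00000, 0.41317, -0.07186)
Requested entry of v3: -138/-334 = 0.4132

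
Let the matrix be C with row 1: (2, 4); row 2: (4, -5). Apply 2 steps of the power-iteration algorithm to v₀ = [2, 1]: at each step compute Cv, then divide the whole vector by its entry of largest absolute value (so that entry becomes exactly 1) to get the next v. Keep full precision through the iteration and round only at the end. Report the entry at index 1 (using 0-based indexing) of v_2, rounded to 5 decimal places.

Cv0 = (8.000000, 3.000000); divide by 8.000000 → v1 = (1.000000, 0.375000)
Cv1 = (3.500000, 2.125000); divide by 3.500000 → v2 = (1.000000, 0.607143)
Requested entry of v2: 17/28 = 0.60714

0.60714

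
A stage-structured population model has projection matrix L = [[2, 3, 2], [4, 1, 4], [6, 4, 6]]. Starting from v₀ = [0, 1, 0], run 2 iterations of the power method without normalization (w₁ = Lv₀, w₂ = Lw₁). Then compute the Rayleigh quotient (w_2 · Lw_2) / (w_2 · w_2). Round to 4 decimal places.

10.6266

w1 = Lv₀ = (3, 1, 4)
w2 = Lw1 = (17, 29, 46)
Lw2 = (213, 281, 494)
w2·Lw2 = 17·213 + 29·281 + 46·494 = 34494; w2·w2 = 17·17 + 29·29 + 46·46 = 3246
λ ≈ 34494/3246 = 10.6266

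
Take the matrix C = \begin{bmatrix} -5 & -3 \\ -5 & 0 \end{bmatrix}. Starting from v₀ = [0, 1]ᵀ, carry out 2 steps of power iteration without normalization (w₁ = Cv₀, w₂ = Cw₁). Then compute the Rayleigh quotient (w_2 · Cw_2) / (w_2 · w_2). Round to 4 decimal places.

-6.5000

w1 = Cv₀ = ((-5)·0 + (-3)·1; (-5)·0 + 0·1) = (-3, 0)
w2 = Cw1 = ((-5)·(-3) + (-3)·0; (-5)·(-3) + 0·0) = (15, 15)
Cw2 = (-120, -75)
w2·Cw2 = 15·(-120) + 15·(-75) = -2925; w2·w2 = 15·15 + 15·15 = 450
λ ≈ -2925/450 = -6.5000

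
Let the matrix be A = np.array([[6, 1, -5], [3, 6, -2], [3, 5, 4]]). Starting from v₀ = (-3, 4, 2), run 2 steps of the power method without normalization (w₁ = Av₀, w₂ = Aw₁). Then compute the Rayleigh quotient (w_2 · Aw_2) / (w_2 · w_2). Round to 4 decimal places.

w1 = Av₀ = (6·(-3) + 1·4 + (-5)·2; 3·(-3) + 6·4 + (-2)·2; 3·(-3) + 5·4 + 4·2) = (-24, 11, 19)
w2 = Aw1 = (6·(-24) + 1·11 + (-5)·19; 3·(-24) + 6·11 + (-2)·19; 3·(-24) + 5·11 + 4·19) = (-228, -44, 59)
Aw2 = (-1707, -1066, -668)
w2·Aw2 = (-228)·(-1707) + (-44)·(-1066) + 59·(-668) = 396688; w2·w2 = (-228)·(-228) + (-44)·(-44) + 59·59 = 57401
λ ≈ 396688/57401 = 6.9108

6.9108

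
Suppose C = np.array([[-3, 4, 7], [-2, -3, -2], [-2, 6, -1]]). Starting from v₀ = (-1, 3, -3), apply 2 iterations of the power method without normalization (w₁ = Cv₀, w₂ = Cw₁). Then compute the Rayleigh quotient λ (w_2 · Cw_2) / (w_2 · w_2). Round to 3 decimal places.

λ ≈ -3.723

w1 = Cv₀ = ((-3)·(-1) + 4·3 + 7·(-3); (-2)·(-1) + (-3)·3 + (-2)·(-3); (-2)·(-1) + 6·3 + (-1)·(-3)) = (-6, -1, 23)
w2 = Cw1 = ((-3)·(-6) + 4·(-1) + 7·23; (-2)·(-6) + (-3)·(-1) + (-2)·23; (-2)·(-6) + 6·(-1) + (-1)·23) = (175, -31, -17)
Cw2 = (-768, -223, -519)
w2·Cw2 = 175·(-768) + (-31)·(-223) + (-17)·(-519) = -118664; w2·w2 = 175·175 + (-31)·(-31) + (-17)·(-17) = 31875
λ ≈ -118664/31875 = -3.723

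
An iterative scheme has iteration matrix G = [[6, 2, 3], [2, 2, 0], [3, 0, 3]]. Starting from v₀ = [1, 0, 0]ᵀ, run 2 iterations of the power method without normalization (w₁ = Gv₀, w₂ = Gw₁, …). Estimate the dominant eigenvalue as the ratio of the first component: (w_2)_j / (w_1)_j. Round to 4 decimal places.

8.1667

w1 = Gv₀ = (6·1 + 2·0 + 3·0; 2·1 + 2·0 + 0·0; 3·1 + 0·0 + 3·0) = (6, 2, 3)
w2 = Gw1 = (6·6 + 2·2 + 3·3; 2·6 + 2·2 + 0·3; 3·6 + 0·2 + 3·3) = (49, 16, 27)
Ratio at component: 49 / 6 = 8.1667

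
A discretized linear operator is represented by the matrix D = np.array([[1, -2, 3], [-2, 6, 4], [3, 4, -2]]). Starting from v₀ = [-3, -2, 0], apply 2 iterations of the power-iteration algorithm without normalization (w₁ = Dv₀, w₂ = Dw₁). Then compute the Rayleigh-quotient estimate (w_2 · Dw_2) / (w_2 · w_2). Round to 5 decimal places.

w1 = Dv₀ = (1·(-3) + (-2)·(-2) + 3·0; (-2)·(-3) + 6·(-2) + 4·0; 3·(-3) + 4·(-2) + (-2)·0) = (1, -6, -17)
w2 = Dw1 = (1·1 + (-2)·(-6) + 3·(-17); (-2)·1 + 6·(-6) + 4·(-17); 3·1 + 4·(-6) + (-2)·(-17)) = (-38, -106, 13)
Dw2 = (213, -508, -564)
w2·Dw2 = (-38)·213 + (-106)·(-508) + 13·(-564) = 38422; w2·w2 = (-38)·(-38) + (-106)·(-106) + 13·13 = 12849
λ ≈ 38422/12849 = 2.99027

λ ≈ 2.99027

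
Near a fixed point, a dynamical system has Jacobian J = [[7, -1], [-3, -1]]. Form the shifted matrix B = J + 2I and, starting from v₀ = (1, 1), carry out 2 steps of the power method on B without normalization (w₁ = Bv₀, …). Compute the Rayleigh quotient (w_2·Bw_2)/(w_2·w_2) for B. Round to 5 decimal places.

9.37191

B = J + 2I has rows (9, -1); (-3, 1)
w1 = Bv₀ = (8, -2)
w2 = Bw1 = (74, -26)
Bw2 = (692, -248)
w2·Bw2 = 57656; w2·w2 = 6152; μ ≈ 57656/6152 = 9.37191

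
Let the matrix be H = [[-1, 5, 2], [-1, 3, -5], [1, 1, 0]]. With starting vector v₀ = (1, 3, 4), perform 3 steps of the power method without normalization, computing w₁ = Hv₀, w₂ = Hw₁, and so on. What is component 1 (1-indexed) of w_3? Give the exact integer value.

w1 = Hv₀ = (22, -12, 4)
w2 = Hw1 = (-74, -78, 10)
w3 = Hw2 = (-296, -210, -152)
The requested component of w3 is -296.

-296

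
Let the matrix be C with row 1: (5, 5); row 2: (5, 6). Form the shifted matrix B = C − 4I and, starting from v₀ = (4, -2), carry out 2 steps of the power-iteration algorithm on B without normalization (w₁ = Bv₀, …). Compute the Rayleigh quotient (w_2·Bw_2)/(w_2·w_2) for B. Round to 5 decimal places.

1.27080

B = C − 4I has rows (1, 5); (5, 2)
w1 = Bv₀ = (-6, 16)
w2 = Bw1 = (74, 2)
Bw2 = (84, 374)
w2·Bw2 = 6964; w2·w2 = 5480; μ ≈ 6964/5480 = 1.27080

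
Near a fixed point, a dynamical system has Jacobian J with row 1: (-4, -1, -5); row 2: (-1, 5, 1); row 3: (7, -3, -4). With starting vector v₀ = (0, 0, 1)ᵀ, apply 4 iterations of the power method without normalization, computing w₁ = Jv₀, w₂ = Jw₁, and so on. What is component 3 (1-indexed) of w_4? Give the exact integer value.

w1 = Jv₀ = ((-4)·0 + (-1)·0 + (-5)·1; (-1)·0 + 5·0 + 1·1; 7·0 + (-3)·0 + (-4)·1) = (-5, 1, -4)
w2 = Jw1 = ((-4)·(-5) + (-1)·1 + (-5)·(-4); (-1)·(-5) + 5·1 + 1·(-4); 7·(-5) + (-3)·1 + (-4)·(-4)) = (39, 6, -22)
w3 = Jw2 = (-52, -31, 343)
w4 = Jw3 = (-1476, 240, -1643)
The requested component of w4 is -1643.

-1643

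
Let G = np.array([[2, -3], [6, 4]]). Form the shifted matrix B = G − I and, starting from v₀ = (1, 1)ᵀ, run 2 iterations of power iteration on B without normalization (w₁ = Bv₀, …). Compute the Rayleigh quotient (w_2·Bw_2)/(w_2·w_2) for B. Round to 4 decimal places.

μ ≈ 0.1979

B = G − I has rows (1, -3); (6, 3)
w1 = Bv₀ = (-2, 9)
w2 = Bw1 = (-29, 15)
Bw2 = (-74, -129)
w2·Bw2 = 211; w2·w2 = 1066; μ ≈ 211/1066 = 0.1979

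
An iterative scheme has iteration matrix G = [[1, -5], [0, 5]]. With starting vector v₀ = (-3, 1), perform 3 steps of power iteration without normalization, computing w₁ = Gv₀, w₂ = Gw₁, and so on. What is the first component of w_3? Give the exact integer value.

-158

w1 = Gv₀ = (1·(-3) + (-5)·1; 0·(-3) + 5·1) = (-8, 5)
w2 = Gw1 = (1·(-8) + (-5)·5; 0·(-8) + 5·5) = (-33, 25)
w3 = Gw2 = (-158, 125)
The requested component of w3 is -158.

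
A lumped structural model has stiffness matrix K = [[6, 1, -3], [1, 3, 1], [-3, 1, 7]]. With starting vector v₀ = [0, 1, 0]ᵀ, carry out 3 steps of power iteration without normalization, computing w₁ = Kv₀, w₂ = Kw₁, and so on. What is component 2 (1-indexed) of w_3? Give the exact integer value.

46

w1 = Kv₀ = (6·0 + 1·1 + (-3)·0; 1·0 + 3·1 + 1·0; (-3)·0 + 1·1 + 7·0) = (1, 3, 1)
w2 = Kw1 = (6·1 + 1·3 + (-3)·1; 1·1 + 3·3 + 1·1; (-3)·1 + 1·3 + 7·1) = (6, 11, 7)
w3 = Kw2 = (26, 46, 42)
The requested component of w3 is 46.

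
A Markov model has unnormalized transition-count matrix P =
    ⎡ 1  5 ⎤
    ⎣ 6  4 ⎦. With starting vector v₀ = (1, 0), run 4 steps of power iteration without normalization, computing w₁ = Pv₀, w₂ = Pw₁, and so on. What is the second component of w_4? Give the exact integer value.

w1 = Pv₀ = (1·1 + 5·0; 6·1 + 4·0) = (1, 6)
w2 = Pw1 = (1·1 + 5·6; 6·1 + 4·6) = (31, 30)
w3 = Pw2 = (181, 306)
w4 = Pw3 = (1711, 2310)
The requested component of w4 is 2310.

2310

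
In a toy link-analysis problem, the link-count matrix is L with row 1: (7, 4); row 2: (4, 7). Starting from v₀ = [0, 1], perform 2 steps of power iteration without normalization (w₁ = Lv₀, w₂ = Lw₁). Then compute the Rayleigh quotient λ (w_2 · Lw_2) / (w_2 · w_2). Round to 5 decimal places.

w1 = Lv₀ = (4, 7)
w2 = Lw1 = (56, 65)
Lw2 = (652, 679)
w2·Lw2 = 56·652 + 65·679 = 80647; w2·w2 = 56·56 + 65·65 = 7361
λ ≈ 80647/7361 = 10.95598

λ ≈ 10.95598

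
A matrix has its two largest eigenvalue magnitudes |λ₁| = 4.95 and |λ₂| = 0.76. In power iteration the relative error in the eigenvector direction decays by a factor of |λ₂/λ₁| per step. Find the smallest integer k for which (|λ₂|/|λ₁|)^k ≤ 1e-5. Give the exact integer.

|λ₂/λ₁| = 0.76/4.95 = 0.15354
Need k ≥ ln(1e-5) / ln(0.15354) = -11.5129 / -1.8738 ≈ 6.144
Smallest integer k satisfying the bound: 7

7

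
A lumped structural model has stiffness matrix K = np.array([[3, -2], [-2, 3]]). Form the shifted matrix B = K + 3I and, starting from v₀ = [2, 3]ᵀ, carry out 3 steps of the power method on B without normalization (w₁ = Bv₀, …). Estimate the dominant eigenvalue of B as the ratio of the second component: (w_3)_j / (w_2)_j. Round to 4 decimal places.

B = K + 3I has rows (6, -2); (-2, 6)
w1 = Bv₀ = (6, 14)
w2 = Bw1 = (8, 72)
w3 = Bw2 = (-96, 416)
Ratio: 416/72 = 5.7778

5.7778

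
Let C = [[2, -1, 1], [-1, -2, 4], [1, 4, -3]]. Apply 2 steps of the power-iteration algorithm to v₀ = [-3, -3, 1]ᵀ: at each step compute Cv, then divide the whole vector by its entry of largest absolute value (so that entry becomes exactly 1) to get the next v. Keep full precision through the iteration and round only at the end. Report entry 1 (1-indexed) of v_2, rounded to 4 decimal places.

Cv0 = (-2.00000, 13.00000, -18.00000); divide by -18.00000 → v1 = (0.11111, -0.72222, 1.00000)
Cv1 = (1.94444, 5.33333, -5.77778); divide by -5.77778 → v2 = (-0.33654, -0.92308, 1.00000)
Requested entry of v2: -35/104 = -0.3365

-0.3365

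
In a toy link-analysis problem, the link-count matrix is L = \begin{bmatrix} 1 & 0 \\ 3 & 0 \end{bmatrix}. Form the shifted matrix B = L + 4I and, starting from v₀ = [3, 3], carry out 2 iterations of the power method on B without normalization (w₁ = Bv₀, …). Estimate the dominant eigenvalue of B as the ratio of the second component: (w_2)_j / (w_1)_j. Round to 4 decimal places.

6.1429

B = L + 4I has rows (5, 0); (3, 4)
w1 = Bv₀ = (5·3 + 0·3; 3·3 + 4·3) = (15, 21)
w2 = Bw1 = (5·15 + 0·21; 3·15 + 4·21) = (75, 129)
Ratio: 129/21 = 6.1429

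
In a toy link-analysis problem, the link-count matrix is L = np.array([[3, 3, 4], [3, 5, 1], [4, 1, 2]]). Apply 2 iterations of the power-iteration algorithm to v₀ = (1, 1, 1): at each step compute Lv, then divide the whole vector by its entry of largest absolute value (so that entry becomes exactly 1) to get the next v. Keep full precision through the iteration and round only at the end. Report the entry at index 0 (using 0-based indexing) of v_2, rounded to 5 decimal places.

1.00000

Lv0 = (10.000000, 9.000000, 7.000000); divide by 10.000000 → v1 = (1.000000, 0.900000, 0.700000)
Lv1 = (8.500000, 8.200000, 6.300000); divide by 8.500000 → v2 = (1.000000, 0.964706, 0.741176)
Requested entry of v2: 85/85 = 1.00000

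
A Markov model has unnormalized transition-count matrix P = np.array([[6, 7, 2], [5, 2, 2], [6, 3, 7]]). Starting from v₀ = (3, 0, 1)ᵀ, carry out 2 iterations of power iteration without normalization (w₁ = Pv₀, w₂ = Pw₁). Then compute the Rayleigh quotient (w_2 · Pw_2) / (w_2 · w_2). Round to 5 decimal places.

13.34174

w1 = Pv₀ = (6·3 + 7·0 + 2·1; 5·3 + 2·0 + 2·1; 6·3 + 3·0 + 7·1) = (20, 17, 25)
w2 = Pw1 = (6·20 + 7·17 + 2·25; 5·20 + 2·17 + 2·25; 6·20 + 3·17 + 7·25) = (289, 184, 346)
Pw2 = (3714, 2505, 4708)
w2·Pw2 = 289·3714 + 184·2505 + 346·4708 = 3163234; w2·w2 = 289·289 + 184·184 + 346·346 = 237093
λ ≈ 3163234/237093 = 13.34174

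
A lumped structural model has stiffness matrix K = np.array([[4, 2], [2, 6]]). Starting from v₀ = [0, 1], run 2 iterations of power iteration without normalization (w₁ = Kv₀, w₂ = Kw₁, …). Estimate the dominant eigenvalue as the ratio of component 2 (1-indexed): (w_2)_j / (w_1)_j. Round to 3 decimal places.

6.667

w1 = Kv₀ = (4·0 + 2·1; 2·0 + 6·1) = (2, 6)
w2 = Kw1 = (4·2 + 2·6; 2·2 + 6·6) = (20, 40)
Ratio at component: 40 / 6 = 6.667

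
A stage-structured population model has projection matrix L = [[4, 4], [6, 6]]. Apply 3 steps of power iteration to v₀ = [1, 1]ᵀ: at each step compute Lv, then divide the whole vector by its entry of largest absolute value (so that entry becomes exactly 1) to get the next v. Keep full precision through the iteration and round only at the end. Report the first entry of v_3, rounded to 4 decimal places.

0.6667

Lv0 = (8.00000, 12.00000); divide by 12.00000 → v1 = (0.66667, 1.00000)
Lv1 = (6.66667, 10.00000); divide by 10.00000 → v2 = (0.66667, 1.00000)
Lv2 = (6.66667, 10.00000); divide by 10.00000 → v3 = (0.66667, 1.00000)
Requested entry of v3: 800/1200 = 0.6667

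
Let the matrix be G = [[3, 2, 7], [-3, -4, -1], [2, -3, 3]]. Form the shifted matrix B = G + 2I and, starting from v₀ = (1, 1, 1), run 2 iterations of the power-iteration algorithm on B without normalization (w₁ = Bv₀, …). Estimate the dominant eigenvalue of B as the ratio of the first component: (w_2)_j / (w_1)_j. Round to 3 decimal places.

6.143

B = G + 2I has rows (5, 2, 7); (-3, -2, -1); (2, -3, 5)
w1 = Bv₀ = (5·1 + 2·1 + 7·1; (-3)·1 + (-2)·1 + (-1)·1; 2·1 + (-3)·1 + 5·1) = (14, -6, 4)
w2 = Bw1 = (5·14 + 2·(-6) + 7·4; (-3)·14 + (-2)·(-6) + (-1)·4; 2·14 + (-3)·(-6) + 5·4) = (86, -34, 66)
Ratio: 86/14 = 6.143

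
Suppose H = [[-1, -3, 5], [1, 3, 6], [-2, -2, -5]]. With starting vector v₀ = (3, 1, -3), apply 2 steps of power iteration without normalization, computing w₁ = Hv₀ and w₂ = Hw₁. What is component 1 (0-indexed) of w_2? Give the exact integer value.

-15

w1 = Hv₀ = ((-1)·3 + (-3)·1 + 5·(-3); 1·3 + 3·1 + 6·(-3); (-2)·3 + (-2)·1 + (-5)·(-3)) = (-21, -12, 7)
w2 = Hw1 = ((-1)·(-21) + (-3)·(-12) + 5·7; 1·(-21) + 3·(-12) + 6·7; (-2)·(-21) + (-2)·(-12) + (-5)·7) = (92, -15, 31)
The requested component of w2 is -15.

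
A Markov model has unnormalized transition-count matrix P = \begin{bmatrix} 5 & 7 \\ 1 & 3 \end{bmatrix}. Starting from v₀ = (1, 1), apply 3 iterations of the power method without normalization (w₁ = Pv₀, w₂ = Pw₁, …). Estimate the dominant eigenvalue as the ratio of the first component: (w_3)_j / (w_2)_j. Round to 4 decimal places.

6.9091

w1 = Pv₀ = (12, 4)
w2 = Pw1 = (88, 24)
w3 = Pw2 = (608, 160)
Ratio at component: 608 / 88 = 6.9091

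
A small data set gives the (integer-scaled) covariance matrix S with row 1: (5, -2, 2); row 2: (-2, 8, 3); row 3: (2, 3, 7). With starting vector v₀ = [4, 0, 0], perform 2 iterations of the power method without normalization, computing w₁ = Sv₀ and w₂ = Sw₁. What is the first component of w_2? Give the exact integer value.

w1 = Sv₀ = (5·4 + (-2)·0 + 2·0; (-2)·4 + 8·0 + 3·0; 2·4 + 3·0 + 7·0) = (20, -8, 8)
w2 = Sw1 = (5·20 + (-2)·(-8) + 2·8; (-2)·20 + 8·(-8) + 3·8; 2·20 + 3·(-8) + 7·8) = (132, -80, 72)
The requested component of w2 is 132.

132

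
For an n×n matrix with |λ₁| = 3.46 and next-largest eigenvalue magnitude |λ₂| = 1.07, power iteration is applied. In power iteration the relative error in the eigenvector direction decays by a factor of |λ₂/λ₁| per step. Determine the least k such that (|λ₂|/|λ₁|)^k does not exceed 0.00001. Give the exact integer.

10

|λ₂/λ₁| = 1.07/3.46 = 0.30925
Need k ≥ ln(0.00001) / ln(0.30925) = -11.5129 / -1.1736 ≈ 9.810
Smallest integer k satisfying the bound: 10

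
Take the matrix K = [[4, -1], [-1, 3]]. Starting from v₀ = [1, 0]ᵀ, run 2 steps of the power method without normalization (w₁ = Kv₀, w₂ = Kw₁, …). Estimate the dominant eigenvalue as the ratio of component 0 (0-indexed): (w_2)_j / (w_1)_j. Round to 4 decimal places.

λ ≈ 4.2500

w1 = Kv₀ = (4·1 + (-1)·0; (-1)·1 + 3·0) = (4, -1)
w2 = Kw1 = (4·4 + (-1)·(-1); (-1)·4 + 3·(-1)) = (17, -7)
Ratio at component: 17 / 4 = 4.2500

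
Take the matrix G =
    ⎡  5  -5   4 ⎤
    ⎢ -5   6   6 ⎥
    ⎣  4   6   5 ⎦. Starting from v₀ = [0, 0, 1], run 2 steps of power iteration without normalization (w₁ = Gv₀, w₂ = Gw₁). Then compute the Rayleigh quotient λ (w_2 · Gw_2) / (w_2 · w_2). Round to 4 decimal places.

10.6697

w1 = Gv₀ = (5·0 + (-5)·0 + 4·1; (-5)·0 + 6·0 + 6·1; 4·0 + 6·0 + 5·1) = (4, 6, 5)
w2 = Gw1 = (5·4 + (-5)·6 + 4·5; (-5)·4 + 6·6 + 6·5; 4·4 + 6·6 + 5·5) = (10, 46, 77)
Gw2 = (128, 688, 701)
w2·Gw2 = 10·128 + 46·688 + 77·701 = 86905; w2·w2 = 10·10 + 46·46 + 77·77 = 8145
λ ≈ 86905/8145 = 10.6697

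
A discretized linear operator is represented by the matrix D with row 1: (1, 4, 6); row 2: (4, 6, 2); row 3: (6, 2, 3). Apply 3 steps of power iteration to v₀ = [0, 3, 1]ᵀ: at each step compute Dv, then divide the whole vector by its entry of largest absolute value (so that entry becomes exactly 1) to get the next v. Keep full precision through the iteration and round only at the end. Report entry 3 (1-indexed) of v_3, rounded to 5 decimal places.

Dv0 = (18.000000, 20.000000, 9.000000); divide by 20.000000 → v1 = (0.900000, 1.000000, 0.450000)
Dv1 = (7.600000, 10.500000, 8.750000); divide by 10.500000 → v2 = (0.723810, 1.000000, 0.833333)
Dv2 = (9.723810, 10.561905, 8.842857); divide by 10.561905 → v3 = (0.920649, 1.000000, 0.837241)
Requested entry of v3: 1857/2218 = 0.83724

0.83724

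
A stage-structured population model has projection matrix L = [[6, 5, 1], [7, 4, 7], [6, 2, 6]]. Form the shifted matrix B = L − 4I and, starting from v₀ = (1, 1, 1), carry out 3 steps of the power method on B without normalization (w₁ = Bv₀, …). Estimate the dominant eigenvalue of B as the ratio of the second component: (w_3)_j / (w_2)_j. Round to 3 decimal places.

μ ≈ 10.667

B = L − 4I has rows (2, 5, 1); (7, 0, 7); (6, 2, 2)
w1 = Bv₀ = (2·1 + 5·1 + 1·1; 7·1 + 0·1 + 7·1; 6·1 + 2·1 + 2·1) = (8, 14, 10)
w2 = Bw1 = (2·8 + 5·14 + 1·10; 7·8 + 0·14 + 7·10; 6·8 + 2·14 + 2·10) = (96, 126, 96)
w3 = Bw2 = (918, 1344, 1020)
Ratio: 1344/126 = 10.667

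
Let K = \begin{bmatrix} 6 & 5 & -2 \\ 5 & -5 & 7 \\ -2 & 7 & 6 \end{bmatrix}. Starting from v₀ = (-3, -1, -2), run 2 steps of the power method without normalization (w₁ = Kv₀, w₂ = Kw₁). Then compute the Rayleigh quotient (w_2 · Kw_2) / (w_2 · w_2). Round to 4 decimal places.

w1 = Kv₀ = (6·(-3) + 5·(-1) + (-2)·(-2); 5·(-3) + (-5)·(-1) + 7·(-2); (-2)·(-3) + 7·(-1) + 6·(-2)) = (-19, -24, -13)
w2 = Kw1 = (6·(-19) + 5·(-24) + (-2)·(-13); 5·(-19) + (-5)·(-24) + 7·(-13); (-2)·(-19) + 7·(-24) + 6·(-13)) = (-208, -66, -208)
Kw2 = (-1162, -2166, -1294)
w2·Kw2 = (-208)·(-1162) + (-66)·(-2166) + (-208)·(-1294) = 653804; w2·w2 = (-208)·(-208) + (-66)·(-66) + (-208)·(-208) = 90884
λ ≈ 653804/90884 = 7.1938

λ ≈ 7.1938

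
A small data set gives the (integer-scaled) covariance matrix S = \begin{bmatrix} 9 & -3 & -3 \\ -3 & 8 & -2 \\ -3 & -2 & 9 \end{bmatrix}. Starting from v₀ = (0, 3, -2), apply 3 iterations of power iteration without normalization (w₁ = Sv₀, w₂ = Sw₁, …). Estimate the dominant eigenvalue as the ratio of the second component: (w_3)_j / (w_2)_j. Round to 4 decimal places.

w1 = Sv₀ = (9·0 + (-3)·3 + (-3)·(-2); (-3)·0 + 8·3 + (-2)·(-2); (-3)·0 + (-2)·3 + 9·(-2)) = (-3, 28, -24)
w2 = Sw1 = (9·(-3) + (-3)·28 + (-3)·(-24); (-3)·(-3) + 8·28 + (-2)·(-24); (-3)·(-3) + (-2)·28 + 9·(-24)) = (-39, 281, -263)
w3 = Sw2 = (-405, 2891, -2812)
Ratio at component: 2891 / 281 = 10.2883

10.2883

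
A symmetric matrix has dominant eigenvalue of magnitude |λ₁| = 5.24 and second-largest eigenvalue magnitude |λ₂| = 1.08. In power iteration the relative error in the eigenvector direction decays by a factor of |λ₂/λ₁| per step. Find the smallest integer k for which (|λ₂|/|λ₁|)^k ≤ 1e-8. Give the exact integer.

|λ₂/λ₁| = 1.08/5.24 = 0.20611
Need k ≥ ln(1e-8) / ln(0.20611) = -18.4207 / -1.5794 ≈ 11.663
Smallest integer k satisfying the bound: 12

12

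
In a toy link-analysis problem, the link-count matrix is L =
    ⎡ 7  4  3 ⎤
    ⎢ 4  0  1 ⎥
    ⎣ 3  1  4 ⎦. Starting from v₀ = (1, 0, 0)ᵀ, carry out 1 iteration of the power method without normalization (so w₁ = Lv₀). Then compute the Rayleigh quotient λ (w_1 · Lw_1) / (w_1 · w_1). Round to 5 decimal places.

λ ≈ 10.17568

w1 = Lv₀ = (7, 4, 3)
Lw1 = (74, 31, 37)
w1·Lw1 = 7·74 + 4·31 + 3·37 = 753; w1·w1 = 7·7 + 4·4 + 3·3 = 74
λ ≈ 753/74 = 10.17568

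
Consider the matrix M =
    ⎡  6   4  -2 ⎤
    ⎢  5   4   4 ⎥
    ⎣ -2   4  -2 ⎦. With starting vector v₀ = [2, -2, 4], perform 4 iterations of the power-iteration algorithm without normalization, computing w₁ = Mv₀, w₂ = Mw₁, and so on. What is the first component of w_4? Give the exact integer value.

w1 = Mv₀ = (-4, 18, -20)
w2 = Mw1 = (88, -28, 120)
w3 = Mw2 = (176, 808, -528)
w4 = Mw3 = (5344, 2000, 3936)
The requested component of w4 is 5344.

5344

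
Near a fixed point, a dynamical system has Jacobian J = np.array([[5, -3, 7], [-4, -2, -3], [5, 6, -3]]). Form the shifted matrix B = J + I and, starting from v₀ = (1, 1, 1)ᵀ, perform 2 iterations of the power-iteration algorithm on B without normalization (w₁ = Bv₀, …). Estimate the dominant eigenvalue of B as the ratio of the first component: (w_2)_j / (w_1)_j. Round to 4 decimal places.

14.7000

B = J + I has rows (6, -3, 7); (-4, -1, -3); (5, 6, -2)
w1 = Bv₀ = (6·1 + (-3)·1 + 7·1; (-4)·1 + (-1)·1 + (-3)·1; 5·1 + 6·1 + (-2)·1) = (10, -8, 9)
w2 = Bw1 = (6·10 + (-3)·(-8) + 7·9; (-4)·10 + (-1)·(-8) + (-3)·9; 5·10 + 6·(-8) + (-2)·9) = (147, -59, -16)
Ratio: 147/10 = 14.7000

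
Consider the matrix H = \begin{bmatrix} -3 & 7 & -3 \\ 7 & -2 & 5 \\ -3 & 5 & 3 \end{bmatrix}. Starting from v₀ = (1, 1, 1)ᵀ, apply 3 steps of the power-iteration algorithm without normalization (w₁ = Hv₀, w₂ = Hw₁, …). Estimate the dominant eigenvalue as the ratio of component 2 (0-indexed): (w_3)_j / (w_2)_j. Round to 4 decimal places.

λ ≈ 1.4516

w1 = Hv₀ = (1, 10, 5)
w2 = Hw1 = (52, 12, 62)
w3 = Hw2 = (-258, 650, 90)
Ratio at component: 90 / 62 = 1.4516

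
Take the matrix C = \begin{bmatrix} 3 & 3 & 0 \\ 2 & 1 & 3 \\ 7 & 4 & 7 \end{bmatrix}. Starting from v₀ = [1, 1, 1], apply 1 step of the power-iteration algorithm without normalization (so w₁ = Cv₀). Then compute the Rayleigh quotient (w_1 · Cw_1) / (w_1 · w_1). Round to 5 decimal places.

w1 = Cv₀ = (3·1 + 3·1 + 0·1; 2·1 + 1·1 + 3·1; 7·1 + 4·1 + 7·1) = (6, 6, 18)
Cw1 = (36, 72, 192)
w1·Cw1 = 6·36 + 6·72 + 18·192 = 4104; w1·w1 = 6·6 + 6·6 + 18·18 = 396
λ ≈ 4104/396 = 10.36364

10.36364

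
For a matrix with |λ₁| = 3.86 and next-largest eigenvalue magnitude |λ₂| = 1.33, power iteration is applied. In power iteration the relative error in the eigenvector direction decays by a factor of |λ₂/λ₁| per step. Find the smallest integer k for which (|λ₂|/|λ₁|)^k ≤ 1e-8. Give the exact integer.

|λ₂/λ₁| = 1.33/3.86 = 0.34456
Need k ≥ ln(1e-8) / ln(0.34456) = -18.4207 / -1.0655 ≈ 17.288
Smallest integer k satisfying the bound: 18

18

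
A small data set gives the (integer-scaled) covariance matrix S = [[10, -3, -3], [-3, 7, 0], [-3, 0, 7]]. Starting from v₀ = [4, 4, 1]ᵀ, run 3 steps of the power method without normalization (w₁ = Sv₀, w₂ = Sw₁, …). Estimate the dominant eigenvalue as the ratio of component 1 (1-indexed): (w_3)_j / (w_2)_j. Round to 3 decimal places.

λ ≈ 11.009

w1 = Sv₀ = (25, 16, -5)
w2 = Sw1 = (217, 37, -110)
w3 = Sw2 = (2389, -392, -1421)
Ratio at component: 2389 / 217 = 11.009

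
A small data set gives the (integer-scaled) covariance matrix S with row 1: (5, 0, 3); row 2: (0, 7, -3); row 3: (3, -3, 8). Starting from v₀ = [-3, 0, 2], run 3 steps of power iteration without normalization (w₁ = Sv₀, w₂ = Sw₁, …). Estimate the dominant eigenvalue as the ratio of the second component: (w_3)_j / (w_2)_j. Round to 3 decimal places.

λ ≈ 9.238

w1 = Sv₀ = (5·(-3) + 0·0 + 3·2; 0·(-3) + 7·0 + (-3)·2; 3·(-3) + (-3)·0 + 8·2) = (-9, -6, 7)
w2 = Sw1 = (5·(-9) + 0·(-6) + 3·7; 0·(-9) + 7·(-6) + (-3)·7; 3·(-9) + (-3)·(-6) + 8·7) = (-24, -63, 47)
w3 = Sw2 = (21, -582, 493)
Ratio at component: -582 / -63 = 9.238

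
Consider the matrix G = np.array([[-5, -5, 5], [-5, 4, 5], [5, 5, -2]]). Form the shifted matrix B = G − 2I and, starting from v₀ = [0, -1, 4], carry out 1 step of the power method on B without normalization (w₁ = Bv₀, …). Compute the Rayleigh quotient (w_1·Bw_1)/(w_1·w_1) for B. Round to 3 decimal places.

B = G − 2I has rows (-7, -5, 5); (-5, 2, 5); (5, 5, -4)
w1 = Bv₀ = ((-7)·0 + (-5)·(-1) + 5·4; (-5)·0 + 2·(-1) + 5·4; 5·0 + 5·(-1) + (-4)·4) = (25, 18, -21)
Bw1 = (-370, -194, 299)
w1·Bw1 = -19021; w1·w1 = 1390; μ ≈ -19021/1390 = -13.684

μ ≈ -13.684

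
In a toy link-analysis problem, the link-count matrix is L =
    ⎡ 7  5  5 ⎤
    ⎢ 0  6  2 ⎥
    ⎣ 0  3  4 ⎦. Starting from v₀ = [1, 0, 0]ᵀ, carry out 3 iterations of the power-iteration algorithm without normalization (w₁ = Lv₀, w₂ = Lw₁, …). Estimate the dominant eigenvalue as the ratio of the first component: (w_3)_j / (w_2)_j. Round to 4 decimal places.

w1 = Lv₀ = (7·1 + 5·0 + 5·0; 0·1 + 6·0 + 2·0; 0·1 + 3·0 + 4·0) = (7, 0, 0)
w2 = Lw1 = (7·7 + 5·0 + 5·0; 0·7 + 6·0 + 2·0; 0·7 + 3·0 + 4·0) = (49, 0, 0)
w3 = Lw2 = (343, 0, 0)
Ratio at component: 343 / 49 = 7.0000

λ ≈ 7.0000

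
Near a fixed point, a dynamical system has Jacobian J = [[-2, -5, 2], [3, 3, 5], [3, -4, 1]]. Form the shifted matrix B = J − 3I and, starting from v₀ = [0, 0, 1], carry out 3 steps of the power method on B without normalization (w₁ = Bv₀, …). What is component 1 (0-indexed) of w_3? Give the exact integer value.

B = J − 3I has rows (-5, -5, 2); (3, 0, 5); (3, -4, -2)
w1 = Bv₀ = ((-5)·0 + (-5)·0 + 2·1; 3·0 + 0·0 + 5·1; 3·0 + (-4)·0 + (-2)·1) = (2, 5, -2)
w2 = Bw1 = ((-5)·2 + (-5)·5 + 2·(-2); 3·2 + 0·5 + 5·(-2); 3·2 + (-4)·5 + (-2)·(-2)) = (-39, -4, -10)
w3 = Bw2 = (195, -167, -81)
Requested component of w3: -167

-167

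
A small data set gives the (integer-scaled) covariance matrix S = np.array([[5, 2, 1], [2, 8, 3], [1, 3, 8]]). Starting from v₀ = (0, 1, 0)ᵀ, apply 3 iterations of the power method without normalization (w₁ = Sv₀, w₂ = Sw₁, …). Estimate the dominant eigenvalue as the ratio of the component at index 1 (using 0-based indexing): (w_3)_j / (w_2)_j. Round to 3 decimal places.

10.701

w1 = Sv₀ = (2, 8, 3)
w2 = Sw1 = (29, 77, 50)
w3 = Sw2 = (349, 824, 660)
Ratio at component: 824 / 77 = 10.701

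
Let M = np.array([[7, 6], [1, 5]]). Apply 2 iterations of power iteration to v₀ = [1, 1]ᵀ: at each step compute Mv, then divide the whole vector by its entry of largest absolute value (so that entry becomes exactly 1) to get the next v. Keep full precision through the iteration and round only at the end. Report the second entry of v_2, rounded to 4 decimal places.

0.3386

Mv0 = (13.00000, 6.00000); divide by 13.00000 → v1 = (1.00000, 0.46154)
Mv1 = (9.76923, 3.30769); divide by 9.76923 → v2 = (1.00000, 0.33858)
Requested entry of v2: 43/127 = 0.3386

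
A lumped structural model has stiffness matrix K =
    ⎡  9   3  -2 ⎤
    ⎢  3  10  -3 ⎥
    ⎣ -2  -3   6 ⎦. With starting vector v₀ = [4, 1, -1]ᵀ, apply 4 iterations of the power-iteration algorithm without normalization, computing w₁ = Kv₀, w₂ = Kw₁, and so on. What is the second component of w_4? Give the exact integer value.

w1 = Kv₀ = (9·4 + 3·1 + (-2)·(-1); 3·4 + 10·1 + (-3)·(-1); (-2)·4 + (-3)·1 + 6·(-1)) = (41, 25, -17)
w2 = Kw1 = (9·41 + 3·25 + (-2)·(-17); 3·41 + 10·25 + (-3)·(-17); (-2)·41 + (-3)·25 + 6·(-17)) = (478, 424, -259)
w3 = Kw2 = (6092, 6451, -3782)
w4 = Kw3 = (81745, 94132, -54229)
The requested component of w4 is 94132.

94132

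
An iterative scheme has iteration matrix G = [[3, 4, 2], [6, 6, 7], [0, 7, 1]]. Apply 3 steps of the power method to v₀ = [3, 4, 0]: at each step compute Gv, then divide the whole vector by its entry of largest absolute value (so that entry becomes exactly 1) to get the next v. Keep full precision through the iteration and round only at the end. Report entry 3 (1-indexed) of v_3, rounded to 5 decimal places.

Gv0 = (25.000000, 42.000000, 28.000000); divide by 42.000000 → v1 = (0.595238, 1.000000, 0.666667)
Gv1 = (7.119048, 14.238095, 7.666667); divide by 14.238095 → v2 = (0.500000, 1.000000, 0.538462)
Gv2 = (6.576923, 12.769231, 7.538462); divide by 12.769231 → v3 = (0.515060, 1.000000, 0.590361)
Requested entry of v3: 4508/7636 = 0.59036

0.59036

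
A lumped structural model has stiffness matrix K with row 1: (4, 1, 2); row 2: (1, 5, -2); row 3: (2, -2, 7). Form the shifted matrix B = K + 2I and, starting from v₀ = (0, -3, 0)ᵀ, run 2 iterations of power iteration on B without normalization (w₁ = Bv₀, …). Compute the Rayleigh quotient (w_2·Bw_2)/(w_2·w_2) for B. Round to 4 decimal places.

B = K + 2I has rows (6, 1, 2); (1, 7, -2); (2, -2, 9)
w1 = Bv₀ = (6·0 + 1·(-3) + 2·0; 1·0 + 7·(-3) + (-2)·0; 2·0 + (-2)·(-3) + 9·0) = (-3, -21, 6)
w2 = Bw1 = (6·(-3) + 1·(-21) + 2·6; 1·(-3) + 7·(-21) + (-2)·6; 2·(-3) + (-2)·(-21) + 9·6) = (-27, -162, 90)
Bw2 = (-144, -1341, 1080)
w2·Bw2 = 318330; w2·w2 = 35073; μ ≈ 318330/35073 = 9.0762

μ ≈ 9.0762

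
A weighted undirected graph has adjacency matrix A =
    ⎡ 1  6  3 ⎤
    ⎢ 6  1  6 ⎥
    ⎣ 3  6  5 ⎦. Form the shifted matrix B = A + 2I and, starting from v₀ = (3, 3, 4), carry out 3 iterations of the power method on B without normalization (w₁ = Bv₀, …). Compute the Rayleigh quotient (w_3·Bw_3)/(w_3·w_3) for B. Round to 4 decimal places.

B = A + 2I has rows (3, 6, 3); (6, 3, 6); (3, 6, 7)
w1 = Bv₀ = (39, 51, 55)
w2 = Bw1 = (588, 717, 808)
w3 = Bw2 = (8490, 10527, 11722)
Bw3 = (123798, 152853, 170686)
w3·Bw3 = 4660909843; w3·w3 = 320303113; μ ≈ 4660909843/320303113 = 14.5516

μ ≈ 14.5516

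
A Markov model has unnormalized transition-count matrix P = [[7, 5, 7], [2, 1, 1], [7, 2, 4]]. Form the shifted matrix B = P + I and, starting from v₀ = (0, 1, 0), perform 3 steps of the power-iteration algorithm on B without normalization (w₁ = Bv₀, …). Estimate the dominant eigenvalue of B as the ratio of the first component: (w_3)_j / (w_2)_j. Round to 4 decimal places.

B = P + I has rows (8, 5, 7); (2, 2, 1); (7, 2, 5)
w1 = Bv₀ = (8·0 + 5·1 + 7·0; 2·0 + 2·1 + 1·0; 7·0 + 2·1 + 5·0) = (5, 2, 2)
w2 = Bw1 = (8·5 + 5·2 + 7·2; 2·5 + 2·2 + 1·2; 7·5 + 2·2 + 5·2) = (64, 16, 49)
w3 = Bw2 = (935, 209, 725)
Ratio: 935/64 = 14.6094

14.6094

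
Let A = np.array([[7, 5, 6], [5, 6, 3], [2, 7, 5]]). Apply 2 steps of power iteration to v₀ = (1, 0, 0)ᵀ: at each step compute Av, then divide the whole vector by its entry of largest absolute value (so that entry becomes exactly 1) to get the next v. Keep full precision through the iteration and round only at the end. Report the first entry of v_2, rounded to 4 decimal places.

Av0 = (7.00000, 5.00000, 2.00000); divide by 7.00000 → v1 = (1.00000, 0.71429, 0.28571)
Av1 = (12.28571, 10.14286, 8.42857); divide by 12.28571 → v2 = (1.00000, 0.82558, 0.68605)
Requested entry of v2: 86/86 = 1.0000

1.0000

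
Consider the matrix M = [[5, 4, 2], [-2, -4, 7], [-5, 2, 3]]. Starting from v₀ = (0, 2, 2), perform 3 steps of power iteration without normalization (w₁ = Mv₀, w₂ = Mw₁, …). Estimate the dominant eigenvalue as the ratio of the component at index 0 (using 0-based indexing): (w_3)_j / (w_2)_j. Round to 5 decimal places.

w1 = Mv₀ = (5·0 + 4·2 + 2·2; (-2)·0 + (-4)·2 + 7·2; (-5)·0 + 2·2 + 3·2) = (12, 6, 10)
w2 = Mw1 = (5·12 + 4·6 + 2·10; (-2)·12 + (-4)·6 + 7·10; (-5)·12 + 2·6 + 3·10) = (104, 22, -18)
w3 = Mw2 = (572, -422, -530)
Ratio at component: 572 / 104 = 5.50000

λ ≈ 5.50000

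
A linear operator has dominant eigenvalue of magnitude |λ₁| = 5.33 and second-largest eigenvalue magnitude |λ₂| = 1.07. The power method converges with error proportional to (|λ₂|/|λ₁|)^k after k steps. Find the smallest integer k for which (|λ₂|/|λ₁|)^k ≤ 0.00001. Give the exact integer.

|λ₂/λ₁| = 1.07/5.33 = 0.20075
Need k ≥ ln(0.00001) / ln(0.20075) = -11.5129 / -1.6057 ≈ 7.170
Smallest integer k satisfying the bound: 8

8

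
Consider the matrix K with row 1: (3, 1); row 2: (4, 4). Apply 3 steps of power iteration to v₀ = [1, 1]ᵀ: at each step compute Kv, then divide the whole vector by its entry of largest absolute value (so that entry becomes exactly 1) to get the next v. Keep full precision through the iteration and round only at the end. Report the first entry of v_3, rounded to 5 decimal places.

0.39706

Kv0 = (4.000000, 8.000000); divide by 8.000000 → v1 = (0.500000, 1.000000)
Kv1 = (2.500000, 6.000000); divide by 6.000000 → v2 = (0.416667, 1.000000)
Kv2 = (2.250000, 5.666667); divide by 5.666667 → v3 = (0.397059, 1.000000)
Requested entry of v3: 108/272 = 0.39706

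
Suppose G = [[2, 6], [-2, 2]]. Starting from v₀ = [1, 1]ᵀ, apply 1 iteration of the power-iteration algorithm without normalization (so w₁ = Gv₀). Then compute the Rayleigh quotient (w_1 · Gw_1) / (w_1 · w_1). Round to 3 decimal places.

w1 = Gv₀ = (8, 0)
Gw1 = (16, -16)
w1·Gw1 = 8·16 + 0·(-16) = 128; w1·w1 = 8·8 + 0·0 = 64
λ ≈ 128/64 = 2.000

2.000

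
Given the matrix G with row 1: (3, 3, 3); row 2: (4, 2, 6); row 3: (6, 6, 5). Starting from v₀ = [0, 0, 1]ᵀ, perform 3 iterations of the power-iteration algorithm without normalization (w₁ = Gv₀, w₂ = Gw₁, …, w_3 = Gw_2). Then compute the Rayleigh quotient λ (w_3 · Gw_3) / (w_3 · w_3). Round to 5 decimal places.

w1 = Gv₀ = (3, 6, 5)
w2 = Gw1 = (42, 54, 79)
w3 = Gw2 = (525, 750, 971)
Gw3 = (6738, 9426, 12505)
w3·Gw3 = 525·6738 + 750·9426 + 971·12505 = 22749305; w3·w3 = 525·525 + 750·750 + 971·971 = 1780966
λ ≈ 22749305/1780966 = 12.77358

12.77358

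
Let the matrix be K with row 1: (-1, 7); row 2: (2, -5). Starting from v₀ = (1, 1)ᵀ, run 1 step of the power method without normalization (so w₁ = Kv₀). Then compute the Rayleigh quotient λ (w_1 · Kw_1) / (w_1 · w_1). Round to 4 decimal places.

w1 = Kv₀ = (6, -3)
Kw1 = (-27, 27)
w1·Kw1 = 6·(-27) + (-3)·27 = -243; w1·w1 = 6·6 + (-3)·(-3) = 45
λ ≈ -243/45 = -5.4000

λ ≈ -5.4000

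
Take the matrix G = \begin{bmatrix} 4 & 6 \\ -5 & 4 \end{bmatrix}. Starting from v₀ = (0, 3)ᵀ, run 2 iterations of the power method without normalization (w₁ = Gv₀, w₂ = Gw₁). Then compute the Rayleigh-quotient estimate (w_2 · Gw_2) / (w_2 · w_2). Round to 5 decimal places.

w1 = Gv₀ = (4·0 + 6·3; (-5)·0 + 4·3) = (18, 12)
w2 = Gw1 = (4·18 + 6·12; (-5)·18 + 4·12) = (144, -42)
Gw2 = (324, -888)
w2·Gw2 = 144·324 + (-42)·(-888) = 83952; w2·w2 = 144·144 + (-42)·(-42) = 22500
λ ≈ 83952/22500 = 3.73120

λ ≈ 3.73120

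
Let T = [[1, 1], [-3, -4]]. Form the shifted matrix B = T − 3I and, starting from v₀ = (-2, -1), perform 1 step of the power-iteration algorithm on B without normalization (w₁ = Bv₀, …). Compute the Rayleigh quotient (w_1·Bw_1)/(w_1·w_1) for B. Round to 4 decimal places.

μ ≈ -7.1854

B = T − 3I has rows (-2, 1); (-3, -7)
w1 = Bv₀ = ((-2)·(-2) + 1·(-1); (-3)·(-2) + (-7)·(-1)) = (3, 13)
Bw1 = (7, -100)
w1·Bw1 = -1279; w1·w1 = 178; μ ≈ -1279/178 = -7.1854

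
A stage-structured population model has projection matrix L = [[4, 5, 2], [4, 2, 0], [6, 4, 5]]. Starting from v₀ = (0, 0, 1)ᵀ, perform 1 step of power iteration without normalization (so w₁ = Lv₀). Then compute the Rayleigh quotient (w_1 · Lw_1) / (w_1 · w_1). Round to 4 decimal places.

7.6207

w1 = Lv₀ = (4·0 + 5·0 + 2·1; 4·0 + 2·0 + 0·1; 6·0 + 4·0 + 5·1) = (2, 0, 5)
Lw1 = (18, 8, 37)
w1·Lw1 = 2·18 + 0·8 + 5·37 = 221; w1·w1 = 2·2 + 0·0 + 5·5 = 29
λ ≈ 221/29 = 7.6207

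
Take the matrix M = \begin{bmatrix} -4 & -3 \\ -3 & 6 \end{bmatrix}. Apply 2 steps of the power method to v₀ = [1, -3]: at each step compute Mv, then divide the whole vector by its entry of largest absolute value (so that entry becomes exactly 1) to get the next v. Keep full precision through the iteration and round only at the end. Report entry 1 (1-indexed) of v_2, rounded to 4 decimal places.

Mv0 = (5.00000, -21.00000); divide by -21.00000 → v1 = (-0.23810, 1.00000)
Mv1 = (-2.04762, 6.71429); divide by 6.71429 → v2 = (-0.30496, 1.00000)
Requested entry of v2: 43/-141 = -0.3050

-0.3050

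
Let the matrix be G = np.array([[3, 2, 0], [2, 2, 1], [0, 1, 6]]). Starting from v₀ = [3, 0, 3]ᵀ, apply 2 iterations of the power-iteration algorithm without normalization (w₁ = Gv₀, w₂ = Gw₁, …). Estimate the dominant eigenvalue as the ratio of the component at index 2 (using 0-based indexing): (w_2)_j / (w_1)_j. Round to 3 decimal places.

6.500

w1 = Gv₀ = (3·3 + 2·0 + 0·3; 2·3 + 2·0 + 1·3; 0·3 + 1·0 + 6·3) = (9, 9, 18)
w2 = Gw1 = (3·9 + 2·9 + 0·18; 2·9 + 2·9 + 1·18; 0·9 + 1·9 + 6·18) = (45, 54, 117)
Ratio at component: 117 / 18 = 6.500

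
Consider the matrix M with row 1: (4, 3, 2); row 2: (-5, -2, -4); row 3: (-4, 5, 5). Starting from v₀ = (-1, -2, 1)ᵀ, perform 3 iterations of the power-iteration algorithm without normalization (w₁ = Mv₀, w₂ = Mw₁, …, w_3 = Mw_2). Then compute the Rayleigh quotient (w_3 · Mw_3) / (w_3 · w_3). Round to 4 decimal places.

3.6185

w1 = Mv₀ = (4·(-1) + 3·(-2) + 2·1; (-5)·(-1) + (-2)·(-2) + (-4)·1; (-4)·(-1) + 5·(-2) + 5·1) = (-8, 5, -1)
w2 = Mw1 = (4·(-8) + 3·5 + 2·(-1); (-5)·(-8) + (-2)·5 + (-4)·(-1); (-4)·(-8) + 5·5 + 5·(-1)) = (-19, 34, 52)
w3 = Mw2 = (130, -181, 506)
Mw3 = (989, -2312, 1105)
w3·Mw3 = 130·989 + (-181)·(-2312) + 506·1105 = 1106172; w3·w3 = 130·130 + (-181)·(-181) + 506·506 = 305697
λ ≈ 1106172/305697 = 3.6185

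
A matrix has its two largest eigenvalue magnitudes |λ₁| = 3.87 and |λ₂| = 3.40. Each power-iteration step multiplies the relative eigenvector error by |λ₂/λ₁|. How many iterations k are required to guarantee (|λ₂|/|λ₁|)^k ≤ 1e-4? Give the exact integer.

|λ₂/λ₁| = 3.40/3.87 = 0.87855
Need k ≥ ln(1e-4) / ln(0.87855) = -9.2103 / -0.1295 ≈ 71.134
Smallest integer k satisfying the bound: 72

72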